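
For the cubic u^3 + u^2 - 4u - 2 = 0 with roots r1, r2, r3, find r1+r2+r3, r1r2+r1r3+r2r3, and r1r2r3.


Monic cubic u^3+bu^2+cu+d=0: sum=-b, pairwise sum=c, product=-d.
b=1, c=-4, d=-2
r1+r2+r3 = -1
r1r2+r1r3+r2r3 = -4
r1r2r3 = 2


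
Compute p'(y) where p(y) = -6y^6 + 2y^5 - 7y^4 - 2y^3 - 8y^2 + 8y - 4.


Apply the power rule term by term:
  d/dy(-6y^6) = -36y^5
  d/dy(2y^5) = 10y^4
  d/dy(-7y^4) = -28y^3
  d/dy(-2y^3) = -6y^2
  d/dy(-8y^2) = -16y
  d/dy(8y) = 8
  d/dy(-4) = 0
p'(y) = -36y^5 + 10y^4 - 28y^3 - 6y^2 - 16y + 8


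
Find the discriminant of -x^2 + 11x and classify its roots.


D = b^2 - 4ac = (11)^2 - 4(-1)(0) = 121 = 121
Since D > 0: two distinct rational roots


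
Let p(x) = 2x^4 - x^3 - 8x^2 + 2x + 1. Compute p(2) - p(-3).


p(2) = -3
p(-3) = 112
p(2) - p(-3) = -3 - 112 = -115


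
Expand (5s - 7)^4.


Expand (5s - 7)^4 by repeated multiplication:
  (5s - 7)^2 = 25s^2 - 70s + 49
  (5s - 7)^3 = 125s^3 - 525s^2 + 735s - 343
= 625s^4 - 3500s^3 + 7350s^2 - 6860s + 2401


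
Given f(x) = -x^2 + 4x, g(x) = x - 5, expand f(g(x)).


Substitute g(x) into f:
f(g(x)) = -1*(x - 5)^2 + 4*(x - 5)
(x - 5)^2 = x^2 - 10x + 25
Expand and combine: -x^2 + 14x - 45


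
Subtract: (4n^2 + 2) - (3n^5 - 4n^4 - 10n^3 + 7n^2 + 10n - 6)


Distribute the minus sign:
  (4n^2 + 2)
- (3n^5 - 4n^4 - 10n^3 + 7n^2 + 10n - 6)
Negate second polynomial: -3n^5 + 4n^4 + 10n^3 - 7n^2 - 10n + 6
Add: -3n^5 + 4n^4 + 10n^3 - 3n^2 - 10n + 8


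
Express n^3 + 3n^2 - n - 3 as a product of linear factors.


Try integer roots (divisors of -3). n=-1: p(-1)=0.
Divide out (n + 1): quotient is n^2 + 2n - 3.
Factor the quadratic: (n - 1)(n + 3)
Result: (n + 1)(n - 1)(n + 3)


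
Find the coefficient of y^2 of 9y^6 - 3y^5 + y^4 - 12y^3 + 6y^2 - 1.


Read off the coefficient of y^2: 6


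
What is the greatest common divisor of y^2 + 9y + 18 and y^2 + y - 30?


Factor each:
  y^2 + 9y + 18 = (y + 6)(y + 3)
  y^2 + y - 30 = (y + 6)(y - 5)
Common monic factor: y + 6


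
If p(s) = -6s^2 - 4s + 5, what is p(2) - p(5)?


p(2) = -27
p(5) = -165
p(2) - p(5) = -27 + 165 = 138


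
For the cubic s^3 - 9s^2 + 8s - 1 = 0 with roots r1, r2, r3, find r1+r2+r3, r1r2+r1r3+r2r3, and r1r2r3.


Monic cubic s^3+bs^2+cs+d=0: sum=-b, pairwise sum=c, product=-d.
b=-9, c=8, d=-1
r1+r2+r3 = 9
r1r2+r1r3+r2r3 = 8
r1r2r3 = 1


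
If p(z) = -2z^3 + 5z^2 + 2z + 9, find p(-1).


Using direct substitution:
  -2 * (-1)^3 = 2
  5 * (-1)^2 = 5
  2 * (-1)^1 = -2
  constant: 9
Sum = 2 + 5 - 2 + 9 = 14


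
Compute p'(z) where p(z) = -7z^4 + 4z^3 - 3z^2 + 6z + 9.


Apply the power rule term by term:
  d/dz(-7z^4) = -28z^3
  d/dz(4z^3) = 12z^2
  d/dz(-3z^2) = -6z
  d/dz(6z) = 6
  d/dz(9) = 0
p'(z) = -28z^3 + 12z^2 - 6z + 6


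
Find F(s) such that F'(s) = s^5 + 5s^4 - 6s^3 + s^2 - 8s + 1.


Reverse power rule on each term:
  ∫ s^5 ds = (1/6)s^6
  ∫ 5s^4 ds = s^5
  ∫ -6s^3 ds = -(3/2)s^4
  ∫ s^2 ds = (1/3)s^3
  ∫ -8s ds = -4s^2
  ∫ 1 ds = s
F(s) = (1/6)s^6 + s^5 - (3/2)s^4 + (1/3)s^3 - 4s^2 + s + C


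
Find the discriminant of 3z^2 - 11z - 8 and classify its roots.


D = b^2 - 4ac = (-11)^2 - 4(3)(-8) = 121 + 96 = 217
Since D > 0: two distinct irrational roots


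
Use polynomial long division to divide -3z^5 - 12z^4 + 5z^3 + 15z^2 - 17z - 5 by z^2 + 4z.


(-3z^5 - 12z^4 + 5z^3 + 15z^2 - 17z - 5) / (z^2 + 4z)
Step 1: -3z^3 * (z^2 + 4z) = -3z^5 - 12z^4; subtract.
Step 2: 0 * (z^2 + 4z) = 0; subtract.
Step 3: 5z * (z^2 + 4z) = 5z^3 + 20z^2; subtract.
Step 4: -5 * (z^2 + 4z) = -5z^2 - 20z; subtract.
Quotient: -3z^3 + 5z - 5, Remainder: 3z - 5


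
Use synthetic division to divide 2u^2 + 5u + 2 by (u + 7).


Synthetic division with c = -7. Coefficients: 2, 5, 2
Bring down 2.
  2 * -7 = -14; -14 + 5 = -9
  -9 * -7 = 63; 63 + 2 = 65
Quotient: 2u - 9, Remainder: 65


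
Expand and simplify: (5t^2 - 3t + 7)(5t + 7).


Distribute each term of the first polynomial:
  (5t^2)(5t + 7) = 25t^3 + 35t^2
  (-3t)(5t + 7) = -15t^2 - 21t
  (7)(5t + 7) = 35t + 49
Sum: 25t^3 + 20t^2 + 14t + 49


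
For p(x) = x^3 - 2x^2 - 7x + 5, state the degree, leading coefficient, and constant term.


Highest power of x is 3, with coefficient 1. Constant term is 5.
Degree = 3, leading coefficient = 1, constant term = 5


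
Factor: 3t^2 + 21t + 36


Roots satisfy r1 + r2 = -b/a = -7 and r1*r2 = c/a = 12.
So r1 = -3, r2 = -4.
3t^2 + 21t + 36 = 3(t - r1)(t - r2) = 3(t + 3)(t + 4)


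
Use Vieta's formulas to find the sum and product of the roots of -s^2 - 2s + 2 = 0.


For as^2+bs+c=0: sum = -b/a, product = c/a.
a=-1, b=-2, c=2
Sum = -(-2)/-1 = -2
Product = (2)/-1 = -2


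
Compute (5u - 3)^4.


Expand (5u - 3)^4 by repeated multiplication:
  (5u - 3)^2 = 25u^2 - 30u + 9
  (5u - 3)^3 = 125u^3 - 225u^2 + 135u - 27
= 625u^4 - 1500u^3 + 1350u^2 - 540u + 81


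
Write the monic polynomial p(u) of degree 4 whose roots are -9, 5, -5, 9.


p(u) = (u + 9)(u - 5)(u + 5)(u - 9)
Expand: u^4 - 106u^2 + 2025


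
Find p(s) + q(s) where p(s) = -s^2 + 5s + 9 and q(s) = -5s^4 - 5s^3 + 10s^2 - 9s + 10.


Align terms by degree and add:
  -s^2 + 5s + 9
  -5s^4 - 5s^3 + 10s^2 - 9s + 10
= -5s^4 - 5s^3 + 9s^2 - 4s + 19


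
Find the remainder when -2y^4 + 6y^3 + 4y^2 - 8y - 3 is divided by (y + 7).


By the Remainder Theorem, the remainder equals p(-7):
  -2*(-7)^4 = -4802
  6*(-7)^3 = -2058
  4*(-7)^2 = 196
  -8*(-7)^1 = 56
  constant: -3
Sum: -4802 - 2058 + 196 + 56 - 3 = -6611


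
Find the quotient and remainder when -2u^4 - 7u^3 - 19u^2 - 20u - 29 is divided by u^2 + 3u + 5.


(-2u^4 - 7u^3 - 19u^2 - 20u - 29) / (u^2 + 3u + 5)
Step 1: -2u^2 * (u^2 + 3u + 5) = -2u^4 - 6u^3 - 10u^2; subtract.
Step 2: -u * (u^2 + 3u + 5) = -u^3 - 3u^2 - 5u; subtract.
Step 3: -6 * (u^2 + 3u + 5) = -6u^2 - 18u - 30; subtract.
Quotient: -2u^2 - u - 6, Remainder: 3u + 1


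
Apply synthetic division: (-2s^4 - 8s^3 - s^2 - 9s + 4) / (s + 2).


Synthetic division with c = -2. Coefficients: -2, -8, -1, -9, 4
Bring down -2.
  -2 * -2 = 4; 4 - 8 = -4
  -4 * -2 = 8; 8 - 1 = 7
  7 * -2 = -14; -14 - 9 = -23
  -23 * -2 = 46; 46 + 4 = 50
Quotient: -2s^3 - 4s^2 + 7s - 23, Remainder: 50


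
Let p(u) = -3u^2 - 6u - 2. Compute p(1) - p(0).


p(1) = -11
p(0) = -2
p(1) - p(0) = -11 + 2 = -9


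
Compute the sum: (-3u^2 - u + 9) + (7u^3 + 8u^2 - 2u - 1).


Align terms by degree and add:
  -3u^2 - u + 9
+ 7u^3 + 8u^2 - 2u - 1
= 7u^3 + 5u^2 - 3u + 8


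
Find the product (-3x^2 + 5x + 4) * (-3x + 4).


Distribute each term of the first polynomial:
  (-3x^2)(-3x + 4) = 9x^3 - 12x^2
  (5x)(-3x + 4) = -15x^2 + 20x
  (4)(-3x + 4) = -12x + 16
Sum: 9x^3 - 27x^2 + 8x + 16


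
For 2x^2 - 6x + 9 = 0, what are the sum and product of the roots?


For ax^2+bx+c=0: sum = -b/a, product = c/a.
a=2, b=-6, c=9
Sum = -(-6)/2 = 3
Product = (9)/2 = 9/2


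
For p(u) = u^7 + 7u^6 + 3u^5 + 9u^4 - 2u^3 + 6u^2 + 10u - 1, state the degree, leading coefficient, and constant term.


Highest power of u is 7, with coefficient 1. Constant term is -1.
Degree = 7, leading coefficient = 1, constant term = -1


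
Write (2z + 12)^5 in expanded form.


Expand (2z + 12)^5 by repeated multiplication:
  (2z + 12)^2 = 4z^2 + 48z + 144
  (2z + 12)^3 = 8z^3 + 144z^2 + 864z + 1728
  (2z + 12)^4 = 16z^4 + 384z^3 + 3456z^2 + 13824z + 20736
= 32z^5 + 960z^4 + 11520z^3 + 69120z^2 + 207360z + 248832


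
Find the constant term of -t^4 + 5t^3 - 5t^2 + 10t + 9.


Read off the constant term: 9


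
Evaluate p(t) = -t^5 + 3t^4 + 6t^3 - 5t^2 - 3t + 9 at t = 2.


Using direct substitution:
  -1 * (2)^5 = -32
  3 * (2)^4 = 48
  6 * (2)^3 = 48
  -5 * (2)^2 = -20
  -3 * (2)^1 = -6
  constant: 9
Sum = -32 + 48 + 48 - 20 - 6 + 9 = 47


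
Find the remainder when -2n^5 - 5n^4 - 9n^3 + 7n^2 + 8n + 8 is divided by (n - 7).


By the Remainder Theorem, the remainder equals p(7):
  -2*(7)^5 = -33614
  -5*(7)^4 = -12005
  -9*(7)^3 = -3087
  7*(7)^2 = 343
  8*(7)^1 = 56
  constant: 8
Sum: -33614 - 12005 - 3087 + 343 + 56 + 8 = -48299


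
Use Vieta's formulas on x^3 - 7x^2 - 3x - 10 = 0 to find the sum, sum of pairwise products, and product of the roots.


Monic cubic x^3+bx^2+cx+d=0: sum=-b, pairwise sum=c, product=-d.
b=-7, c=-3, d=-10
r1+r2+r3 = 7
r1r2+r1r3+r2r3 = -3
r1r2r3 = 10


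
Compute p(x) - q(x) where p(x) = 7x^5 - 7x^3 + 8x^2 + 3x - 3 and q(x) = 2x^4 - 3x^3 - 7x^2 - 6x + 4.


Distribute the minus sign:
  (7x^5 - 7x^3 + 8x^2 + 3x - 3)
- (2x^4 - 3x^3 - 7x^2 - 6x + 4)
Negate second polynomial: -2x^4 + 3x^3 + 7x^2 + 6x - 4
Add: 7x^5 - 2x^4 - 4x^3 + 15x^2 + 9x - 7


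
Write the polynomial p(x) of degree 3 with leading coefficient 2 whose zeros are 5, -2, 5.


p(x) = 2(x - 5)(x + 2)(x - 5)
Expand: 2x^3 - 16x^2 + 10x + 100


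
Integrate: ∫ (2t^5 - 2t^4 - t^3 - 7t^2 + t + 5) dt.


Reverse power rule on each term:
  ∫ 2t^5 dt = (1/3)t^6
  ∫ -2t^4 dt = -(2/5)t^5
  ∫ -t^3 dt = -(1/4)t^4
  ∫ -7t^2 dt = -(7/3)t^3
  ∫ t dt = (1/2)t^2
  ∫ 5 dt = 5t
F(t) = (1/3)t^6 - (2/5)t^5 - (1/4)t^4 - (7/3)t^3 + (1/2)t^2 + 5t + C


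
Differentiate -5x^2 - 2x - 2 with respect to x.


Apply the power rule term by term:
  d/dx(-5x^2) = -10x
  d/dx(-2x) = -2
  d/dx(-2) = 0
p'(x) = -10x - 2


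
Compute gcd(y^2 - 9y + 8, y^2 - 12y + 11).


Factor each:
  y^2 - 9y + 8 = (y - 1)(y - 8)
  y^2 - 12y + 11 = (y - 1)(y - 11)
Common monic factor: y - 1


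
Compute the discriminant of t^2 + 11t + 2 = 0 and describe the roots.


D = b^2 - 4ac = (11)^2 - 4(1)(2) = 121 - 8 = 113
Since D > 0: two distinct irrational roots


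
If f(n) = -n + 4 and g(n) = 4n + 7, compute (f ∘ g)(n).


Substitute g(n) into f:
f(g(n)) = -1*(4n + 7) + 4
Expand and combine: -4n - 3


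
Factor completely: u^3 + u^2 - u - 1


Try integer roots (divisors of -1). u=-1: p(-1)=0.
Divide out (u + 1): quotient is u^2 - 1.
Factor the quadratic: (u + 1)(u - 1)
Result: (u + 1)(u + 1)(u - 1)


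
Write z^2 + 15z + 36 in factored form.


Roots satisfy r1 + r2 = -b/a = -15 and r1*r2 = c/a = 36.
So r1 = -3, r2 = -12.
z^2 + 15z + 36 = (z - r1)(z - r2) = (z + 3)(z + 12)


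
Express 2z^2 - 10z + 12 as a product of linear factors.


Roots satisfy r1 + r2 = -b/a = 5 and r1*r2 = c/a = 6.
So r1 = 3, r2 = 2.
2z^2 - 10z + 12 = 2(z - r1)(z - r2) = 2(z - 3)(z - 2)


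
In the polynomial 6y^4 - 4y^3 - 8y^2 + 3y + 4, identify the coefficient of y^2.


Read off the coefficient of y^2: -8


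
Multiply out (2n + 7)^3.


Expand (2n + 7)^3 by repeated multiplication:
  (2n + 7)^2 = 4n^2 + 28n + 49
= 8n^3 + 84n^2 + 294n + 343


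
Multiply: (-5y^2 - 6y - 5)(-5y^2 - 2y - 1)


Distribute each term of the first polynomial:
  (-5y^2)(-5y^2 - 2y - 1) = 25y^4 + 10y^3 + 5y^2
  (-6y)(-5y^2 - 2y - 1) = 30y^3 + 12y^2 + 6y
  (-5)(-5y^2 - 2y - 1) = 25y^2 + 10y + 5
Sum: 25y^4 + 40y^3 + 42y^2 + 16y + 5


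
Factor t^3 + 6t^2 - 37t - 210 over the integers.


Try integer roots (divisors of -210). t=-5: p(-5)=0.
Divide out (t + 5): quotient is t^2 + t - 42.
Factor the quadratic: (t - 6)(t + 7)
Result: (t + 5)(t - 6)(t + 7)


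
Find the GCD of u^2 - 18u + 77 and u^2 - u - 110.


Factor each:
  u^2 - 18u + 77 = (u - 11)(u - 7)
  u^2 - u - 110 = (u - 11)(u + 10)
Common monic factor: u - 11


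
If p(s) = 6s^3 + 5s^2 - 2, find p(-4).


Using direct substitution:
  6 * (-4)^3 = -384
  5 * (-4)^2 = 80
  0 * (-4)^1 = 0
  constant: -2
Sum = -384 + 80 + 0 - 2 = -306


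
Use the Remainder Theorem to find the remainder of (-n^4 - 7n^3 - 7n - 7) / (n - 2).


By the Remainder Theorem, the remainder equals p(2):
  -1*(2)^4 = -16
  -7*(2)^3 = -56
  0*(2)^2 = 0
  -7*(2)^1 = -14
  constant: -7
Sum: -16 - 56 + 0 - 14 - 7 = -93


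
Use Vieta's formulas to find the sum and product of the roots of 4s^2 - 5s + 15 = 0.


For as^2+bs+c=0: sum = -b/a, product = c/a.
a=4, b=-5, c=15
Sum = -(-5)/4 = 5/4
Product = (15)/4 = 15/4


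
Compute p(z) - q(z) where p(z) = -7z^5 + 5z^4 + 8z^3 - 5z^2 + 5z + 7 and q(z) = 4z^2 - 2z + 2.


Distribute the minus sign:
  (-7z^5 + 5z^4 + 8z^3 - 5z^2 + 5z + 7)
- (4z^2 - 2z + 2)
Negate second polynomial: -4z^2 + 2z - 2
Add: -7z^5 + 5z^4 + 8z^3 - 9z^2 + 7z + 5


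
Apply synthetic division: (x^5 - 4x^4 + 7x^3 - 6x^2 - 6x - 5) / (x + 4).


Synthetic division with c = -4. Coefficients: 1, -4, 7, -6, -6, -5
Bring down 1.
  1 * -4 = -4; -4 - 4 = -8
  -8 * -4 = 32; 32 + 7 = 39
  39 * -4 = -156; -156 - 6 = -162
  -162 * -4 = 648; 648 - 6 = 642
  642 * -4 = -2568; -2568 - 5 = -2573
Quotient: x^4 - 8x^3 + 39x^2 - 162x + 642, Remainder: -2573


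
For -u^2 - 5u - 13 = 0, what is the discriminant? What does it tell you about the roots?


D = b^2 - 4ac = (-5)^2 - 4(-1)(-13) = 25 - 52 = -27
Since D < 0: two complex conjugate roots (no real roots)


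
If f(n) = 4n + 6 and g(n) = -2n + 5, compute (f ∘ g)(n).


Substitute g(n) into f:
f(g(n)) = 4*(-2n + 5) + 6
Expand and combine: -8n + 26


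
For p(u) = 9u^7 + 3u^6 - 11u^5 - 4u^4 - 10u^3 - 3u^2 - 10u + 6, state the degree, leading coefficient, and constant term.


Highest power of u is 7, with coefficient 9. Constant term is 6.
Degree = 7, leading coefficient = 9, constant term = 6


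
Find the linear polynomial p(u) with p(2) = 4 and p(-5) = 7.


p(u) = mu + b. Using p(2)=4, p(-5)=7:
m = (4 - 7)/(2 + 5) = -3/7 = -3/7
b = 4 - m*(2) = 4 + 6/7 = 34/7
p(u) = -(3/7)u + (34/7)


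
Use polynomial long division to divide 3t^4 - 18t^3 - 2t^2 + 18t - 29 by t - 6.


(3t^4 - 18t^3 - 2t^2 + 18t - 29) / (t - 6)
Step 1: 3t^3 * (t - 6) = 3t^4 - 18t^3; subtract.
Step 2: 0 * (t - 6) = 0; subtract.
Step 3: -2t * (t - 6) = -2t^2 + 12t; subtract.
Step 4: 6 * (t - 6) = 6t - 36; subtract.
Quotient: 3t^3 - 2t + 6, Remainder: 7


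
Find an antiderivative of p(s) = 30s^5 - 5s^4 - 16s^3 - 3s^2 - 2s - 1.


Reverse power rule on each term:
  ∫ 30s^5 ds = 5s^6
  ∫ -5s^4 ds = -s^5
  ∫ -16s^3 ds = -4s^4
  ∫ -3s^2 ds = -s^3
  ∫ -2s ds = -s^2
  ∫ -1 ds = -s
F(s) = 5s^6 - s^5 - 4s^4 - s^3 - s^2 - s + C


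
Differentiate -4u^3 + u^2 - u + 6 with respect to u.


Apply the power rule term by term:
  d/du(-4u^3) = -12u^2
  d/du(u^2) = 2u
  d/du(-u) = -1
  d/du(6) = 0
p'(u) = -12u^2 + 2u - 1


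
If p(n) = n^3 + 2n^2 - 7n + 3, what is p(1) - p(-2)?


p(1) = -1
p(-2) = 17
p(1) - p(-2) = -1 - 17 = -18


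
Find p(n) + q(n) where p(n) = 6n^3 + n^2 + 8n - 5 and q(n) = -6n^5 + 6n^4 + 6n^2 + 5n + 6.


Align terms by degree and add:
  6n^3 + n^2 + 8n - 5
  -6n^5 + 6n^4 + 6n^2 + 5n + 6
= -6n^5 + 6n^4 + 6n^3 + 7n^2 + 13n + 1


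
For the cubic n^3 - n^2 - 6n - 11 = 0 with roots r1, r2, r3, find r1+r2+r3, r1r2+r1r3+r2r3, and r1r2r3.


Monic cubic n^3+bn^2+cn+d=0: sum=-b, pairwise sum=c, product=-d.
b=-1, c=-6, d=-11
r1+r2+r3 = 1
r1r2+r1r3+r2r3 = -6
r1r2r3 = 11


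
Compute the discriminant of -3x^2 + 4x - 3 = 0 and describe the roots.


D = b^2 - 4ac = (4)^2 - 4(-3)(-3) = 16 - 36 = -20
Since D < 0: two complex conjugate roots (no real roots)


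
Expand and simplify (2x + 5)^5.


Expand (2x + 5)^5 by repeated multiplication:
  (2x + 5)^2 = 4x^2 + 20x + 25
  (2x + 5)^3 = 8x^3 + 60x^2 + 150x + 125
  (2x + 5)^4 = 16x^4 + 160x^3 + 600x^2 + 1000x + 625
= 32x^5 + 400x^4 + 2000x^3 + 5000x^2 + 6250x + 3125


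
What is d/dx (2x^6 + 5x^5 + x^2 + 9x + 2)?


Apply the power rule term by term:
  d/dx(2x^6) = 12x^5
  d/dx(5x^5) = 25x^4
  d/dx(x^2) = 2x
  d/dx(9x) = 9
  d/dx(2) = 0
p'(x) = 12x^5 + 25x^4 + 2x + 9


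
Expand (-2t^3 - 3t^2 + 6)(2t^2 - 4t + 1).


Distribute each term of the first polynomial:
  (-2t^3)(2t^2 - 4t + 1) = -4t^5 + 8t^4 - 2t^3
  (-3t^2)(2t^2 - 4t + 1) = -6t^4 + 12t^3 - 3t^2
  (6)(2t^2 - 4t + 1) = 12t^2 - 24t + 6
Sum: -4t^5 + 2t^4 + 10t^3 + 9t^2 - 24t + 6


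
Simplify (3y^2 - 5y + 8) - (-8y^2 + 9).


Distribute the minus sign:
  (3y^2 - 5y + 8)
- (-8y^2 + 9)
Negate second polynomial: 8y^2 - 9
Add: 11y^2 - 5y - 1


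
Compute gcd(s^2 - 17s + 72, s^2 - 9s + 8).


Factor each:
  s^2 - 17s + 72 = (s - 8)(s - 9)
  s^2 - 9s + 8 = (s - 8)(s - 1)
Common monic factor: s - 8


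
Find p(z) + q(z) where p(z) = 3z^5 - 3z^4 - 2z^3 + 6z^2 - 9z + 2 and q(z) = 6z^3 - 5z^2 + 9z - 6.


Align terms by degree and add:
  3z^5 - 3z^4 - 2z^3 + 6z^2 - 9z + 2
+ 6z^3 - 5z^2 + 9z - 6
= 3z^5 - 3z^4 + 4z^3 + z^2 - 4


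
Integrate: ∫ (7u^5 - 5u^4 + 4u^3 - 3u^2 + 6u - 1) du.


Reverse power rule on each term:
  ∫ 7u^5 du = (7/6)u^6
  ∫ -5u^4 du = -u^5
  ∫ 4u^3 du = u^4
  ∫ -3u^2 du = -u^3
  ∫ 6u du = 3u^2
  ∫ -1 du = -u
F(u) = (7/6)u^6 - u^5 + u^4 - u^3 + 3u^2 - u + C


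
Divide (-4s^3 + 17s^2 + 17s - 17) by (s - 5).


(-4s^3 + 17s^2 + 17s - 17) / (s - 5)
Step 1: -4s^2 * (s - 5) = -4s^3 + 20s^2; subtract.
Step 2: -3s * (s - 5) = -3s^2 + 15s; subtract.
Step 3: 2 * (s - 5) = 2s - 10; subtract.
Quotient: -4s^2 - 3s + 2, Remainder: -7


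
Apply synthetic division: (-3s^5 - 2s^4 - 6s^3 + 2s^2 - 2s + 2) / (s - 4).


Synthetic division with c = 4. Coefficients: -3, -2, -6, 2, -2, 2
Bring down -3.
  -3 * 4 = -12; -12 - 2 = -14
  -14 * 4 = -56; -56 - 6 = -62
  -62 * 4 = -248; -248 + 2 = -246
  -246 * 4 = -984; -984 - 2 = -986
  -986 * 4 = -3944; -3944 + 2 = -3942
Quotient: -3s^4 - 14s^3 - 62s^2 - 246s - 986, Remainder: -3942


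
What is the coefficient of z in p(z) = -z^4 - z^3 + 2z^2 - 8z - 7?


Read off the coefficient of z: -8


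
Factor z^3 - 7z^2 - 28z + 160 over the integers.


Try integer roots (divisors of 160). z=4: p(4)=0.
Divide out (z - 4): quotient is z^2 - 3z - 40.
Factor the quadratic: (z + 5)(z - 8)
Result: (z - 4)(z + 5)(z - 8)


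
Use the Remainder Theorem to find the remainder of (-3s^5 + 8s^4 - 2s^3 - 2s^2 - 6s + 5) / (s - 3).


By the Remainder Theorem, the remainder equals p(3):
  -3*(3)^5 = -729
  8*(3)^4 = 648
  -2*(3)^3 = -54
  -2*(3)^2 = -18
  -6*(3)^1 = -18
  constant: 5
Sum: -729 + 648 - 54 - 18 - 18 + 5 = -166


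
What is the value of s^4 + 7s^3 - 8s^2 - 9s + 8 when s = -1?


Using direct substitution:
  1 * (-1)^4 = 1
  7 * (-1)^3 = -7
  -8 * (-1)^2 = -8
  -9 * (-1)^1 = 9
  constant: 8
Sum = 1 - 7 - 8 + 9 + 8 = 3


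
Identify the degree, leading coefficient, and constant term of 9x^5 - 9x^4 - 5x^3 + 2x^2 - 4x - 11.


Highest power of x is 5, with coefficient 9. Constant term is -11.
Degree = 5, leading coefficient = 9, constant term = -11


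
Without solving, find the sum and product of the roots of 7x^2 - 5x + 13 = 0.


For ax^2+bx+c=0: sum = -b/a, product = c/a.
a=7, b=-5, c=13
Sum = -(-5)/7 = 5/7
Product = (13)/7 = 13/7


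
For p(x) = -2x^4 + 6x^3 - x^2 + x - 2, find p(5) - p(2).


p(5) = -522
p(2) = 12
p(5) - p(2) = -522 - 12 = -534


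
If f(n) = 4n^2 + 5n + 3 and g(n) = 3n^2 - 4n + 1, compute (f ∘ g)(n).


Substitute g(n) into f:
f(g(n)) = 4*(3n^2 - 4n + 1)^2 + 5*(3n^2 - 4n + 1) + 3
(3n^2 - 4n + 1)^2 = 9n^4 - 24n^3 + 22n^2 - 8n + 1
Expand and combine: 36n^4 - 96n^3 + 103n^2 - 52n + 12


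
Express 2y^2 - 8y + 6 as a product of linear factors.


Roots satisfy r1 + r2 = -b/a = 4 and r1*r2 = c/a = 3.
So r1 = 3, r2 = 1.
2y^2 - 8y + 6 = 2(y - r1)(y - r2) = 2(y - 3)(y - 1)


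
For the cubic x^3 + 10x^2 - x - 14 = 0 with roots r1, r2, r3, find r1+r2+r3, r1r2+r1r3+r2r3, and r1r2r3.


Monic cubic x^3+bx^2+cx+d=0: sum=-b, pairwise sum=c, product=-d.
b=10, c=-1, d=-14
r1+r2+r3 = -10
r1r2+r1r3+r2r3 = -1
r1r2r3 = 14


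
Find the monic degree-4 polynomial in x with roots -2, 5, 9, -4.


p(x) = (x + 2)(x - 5)(x - 9)(x + 4)
Expand: x^4 - 8x^3 - 31x^2 + 158x + 360


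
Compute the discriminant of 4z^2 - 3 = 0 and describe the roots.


D = b^2 - 4ac = (0)^2 - 4(4)(-3) = 0 + 48 = 48
Since D > 0: two distinct irrational roots


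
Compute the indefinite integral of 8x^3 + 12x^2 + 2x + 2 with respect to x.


Reverse power rule on each term:
  ∫ 8x^3 dx = 2x^4
  ∫ 12x^2 dx = 4x^3
  ∫ 2x dx = x^2
  ∫ 2 dx = 2x
F(x) = 2x^4 + 4x^3 + x^2 + 2x + C


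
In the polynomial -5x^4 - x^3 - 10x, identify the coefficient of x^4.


Read off the coefficient of x^4: -5


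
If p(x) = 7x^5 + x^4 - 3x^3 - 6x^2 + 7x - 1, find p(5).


Using direct substitution:
  7 * (5)^5 = 21875
  1 * (5)^4 = 625
  -3 * (5)^3 = -375
  -6 * (5)^2 = -150
  7 * (5)^1 = 35
  constant: -1
Sum = 21875 + 625 - 375 - 150 + 35 - 1 = 22009


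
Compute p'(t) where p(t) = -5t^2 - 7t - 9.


Apply the power rule term by term:
  d/dt(-5t^2) = -10t
  d/dt(-7t) = -7
  d/dt(-9) = 0
p'(t) = -10t - 7


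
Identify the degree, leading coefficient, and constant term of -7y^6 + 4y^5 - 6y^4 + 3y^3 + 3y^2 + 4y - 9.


Highest power of y is 6, with coefficient -7. Constant term is -9.
Degree = 6, leading coefficient = -7, constant term = -9


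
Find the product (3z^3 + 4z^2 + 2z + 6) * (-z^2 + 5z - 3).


Distribute each term of the first polynomial:
  (3z^3)(-z^2 + 5z - 3) = -3z^5 + 15z^4 - 9z^3
  (4z^2)(-z^2 + 5z - 3) = -4z^4 + 20z^3 - 12z^2
  (2z)(-z^2 + 5z - 3) = -2z^3 + 10z^2 - 6z
  (6)(-z^2 + 5z - 3) = -6z^2 + 30z - 18
Sum: -3z^5 + 11z^4 + 9z^3 - 8z^2 + 24z - 18


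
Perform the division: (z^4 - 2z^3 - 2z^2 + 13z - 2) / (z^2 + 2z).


(z^4 - 2z^3 - 2z^2 + 13z - 2) / (z^2 + 2z)
Step 1: z^2 * (z^2 + 2z) = z^4 + 2z^3; subtract.
Step 2: -4z * (z^2 + 2z) = -4z^3 - 8z^2; subtract.
Step 3: 6 * (z^2 + 2z) = 6z^2 + 12z; subtract.
Quotient: z^2 - 4z + 6, Remainder: z - 2


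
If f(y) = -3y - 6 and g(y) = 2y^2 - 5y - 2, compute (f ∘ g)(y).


Substitute g(y) into f:
f(g(y)) = -3*(2y^2 - 5y - 2) + (-6)
Expand and combine: -6y^2 + 15y


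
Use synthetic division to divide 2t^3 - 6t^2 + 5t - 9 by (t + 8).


Synthetic division with c = -8. Coefficients: 2, -6, 5, -9
Bring down 2.
  2 * -8 = -16; -16 - 6 = -22
  -22 * -8 = 176; 176 + 5 = 181
  181 * -8 = -1448; -1448 - 9 = -1457
Quotient: 2t^2 - 22t + 181, Remainder: -1457


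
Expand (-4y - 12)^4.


Expand (-4y - 12)^4 by repeated multiplication:
  (-4y - 12)^2 = 16y^2 + 96y + 144
  (-4y - 12)^3 = -64y^3 - 576y^2 - 1728y - 1728
= 256y^4 + 3072y^3 + 13824y^2 + 27648y + 20736


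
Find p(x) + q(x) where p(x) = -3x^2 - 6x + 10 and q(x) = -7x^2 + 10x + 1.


Align terms by degree and add:
  -3x^2 - 6x + 10
  -7x^2 + 10x + 1
= -10x^2 + 4x + 11


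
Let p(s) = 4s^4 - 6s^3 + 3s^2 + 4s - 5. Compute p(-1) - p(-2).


p(-1) = 4
p(-2) = 111
p(-1) - p(-2) = 4 - 111 = -107


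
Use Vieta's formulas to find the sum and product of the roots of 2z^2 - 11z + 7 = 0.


For az^2+bz+c=0: sum = -b/a, product = c/a.
a=2, b=-11, c=7
Sum = -(-11)/2 = 11/2
Product = (7)/2 = 7/2


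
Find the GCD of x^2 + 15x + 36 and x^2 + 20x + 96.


Factor each:
  x^2 + 15x + 36 = (x + 12)(x + 3)
  x^2 + 20x + 96 = (x + 12)(x + 8)
Common monic factor: x + 12


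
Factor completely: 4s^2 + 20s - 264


Roots satisfy r1 + r2 = -b/a = -5 and r1*r2 = c/a = -66.
So r1 = -11, r2 = 6.
4s^2 + 20s - 264 = 4(s - r1)(s - r2) = 4(s + 11)(s - 6)


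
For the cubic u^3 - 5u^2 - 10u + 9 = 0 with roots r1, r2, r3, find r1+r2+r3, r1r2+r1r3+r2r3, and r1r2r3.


Monic cubic u^3+bu^2+cu+d=0: sum=-b, pairwise sum=c, product=-d.
b=-5, c=-10, d=9
r1+r2+r3 = 5
r1r2+r1r3+r2r3 = -10
r1r2r3 = -9


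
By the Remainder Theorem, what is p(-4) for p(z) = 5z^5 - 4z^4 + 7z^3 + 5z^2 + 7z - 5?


By the Remainder Theorem, the remainder equals p(-4):
  5*(-4)^5 = -5120
  -4*(-4)^4 = -1024
  7*(-4)^3 = -448
  5*(-4)^2 = 80
  7*(-4)^1 = -28
  constant: -5
Sum: -5120 - 1024 - 448 + 80 - 28 - 5 = -6545


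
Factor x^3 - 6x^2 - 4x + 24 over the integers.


Try integer roots (divisors of 24). x=6: p(6)=0.
Divide out (x - 6): quotient is x^2 - 4.
Factor the quadratic: (x - 2)(x + 2)
Result: (x - 6)(x - 2)(x + 2)


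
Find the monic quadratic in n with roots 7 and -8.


p(n) = (n - 7)(n + 8)
Expand: n^2 + n - 56


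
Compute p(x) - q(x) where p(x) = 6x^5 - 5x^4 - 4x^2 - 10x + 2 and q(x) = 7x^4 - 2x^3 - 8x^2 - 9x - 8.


Distribute the minus sign:
  (6x^5 - 5x^4 - 4x^2 - 10x + 2)
- (7x^4 - 2x^3 - 8x^2 - 9x - 8)
Negate second polynomial: -7x^4 + 2x^3 + 8x^2 + 9x + 8
Add: 6x^5 - 12x^4 + 2x^3 + 4x^2 - x + 10


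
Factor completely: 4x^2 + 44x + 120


Roots satisfy r1 + r2 = -b/a = -11 and r1*r2 = c/a = 30.
So r1 = -5, r2 = -6.
4x^2 + 44x + 120 = 4(x - r1)(x - r2) = 4(x + 5)(x + 6)


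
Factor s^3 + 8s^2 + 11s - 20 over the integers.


Try integer roots (divisors of -20). s=-4: p(-4)=0.
Divide out (s + 4): quotient is s^2 + 4s - 5.
Factor the quadratic: (s - 1)(s + 5)
Result: (s + 4)(s - 1)(s + 5)


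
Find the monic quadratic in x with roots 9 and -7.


p(x) = (x - 9)(x + 7)
Expand: x^2 - 2x - 63


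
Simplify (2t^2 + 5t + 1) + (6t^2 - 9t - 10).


Align terms by degree and add:
  2t^2 + 5t + 1
+ 6t^2 - 9t - 10
= 8t^2 - 4t - 9


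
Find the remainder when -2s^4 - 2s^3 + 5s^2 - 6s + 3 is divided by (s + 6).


By the Remainder Theorem, the remainder equals p(-6):
  -2*(-6)^4 = -2592
  -2*(-6)^3 = 432
  5*(-6)^2 = 180
  -6*(-6)^1 = 36
  constant: 3
Sum: -2592 + 432 + 180 + 36 + 3 = -1941


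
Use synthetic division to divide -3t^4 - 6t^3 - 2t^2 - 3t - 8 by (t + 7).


Synthetic division with c = -7. Coefficients: -3, -6, -2, -3, -8
Bring down -3.
  -3 * -7 = 21; 21 - 6 = 15
  15 * -7 = -105; -105 - 2 = -107
  -107 * -7 = 749; 749 - 3 = 746
  746 * -7 = -5222; -5222 - 8 = -5230
Quotient: -3t^3 + 15t^2 - 107t + 746, Remainder: -5230


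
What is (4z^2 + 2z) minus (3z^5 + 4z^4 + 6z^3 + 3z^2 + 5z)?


Distribute the minus sign:
  (4z^2 + 2z)
- (3z^5 + 4z^4 + 6z^3 + 3z^2 + 5z)
Negate second polynomial: -3z^5 - 4z^4 - 6z^3 - 3z^2 - 5z
Add: -3z^5 - 4z^4 - 6z^3 + z^2 - 3z


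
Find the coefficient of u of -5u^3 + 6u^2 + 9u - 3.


Read off the coefficient of u: 9


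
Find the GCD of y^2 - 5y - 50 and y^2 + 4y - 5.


Factor each:
  y^2 - 5y - 50 = (y + 5)(y - 10)
  y^2 + 4y - 5 = (y + 5)(y - 1)
Common monic factor: y + 5


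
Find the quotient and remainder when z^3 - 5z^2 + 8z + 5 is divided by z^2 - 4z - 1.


(z^3 - 5z^2 + 8z + 5) / (z^2 - 4z - 1)
Step 1: z * (z^2 - 4z - 1) = z^3 - 4z^2 - z; subtract.
Step 2: -1 * (z^2 - 4z - 1) = -z^2 + 4z + 1; subtract.
Quotient: z - 1, Remainder: 5z + 4


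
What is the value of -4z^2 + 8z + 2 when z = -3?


Using direct substitution:
  -4 * (-3)^2 = -36
  8 * (-3)^1 = -24
  constant: 2
Sum = -36 - 24 + 2 = -58


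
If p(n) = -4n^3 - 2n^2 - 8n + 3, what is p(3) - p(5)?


p(3) = -147
p(5) = -587
p(3) - p(5) = -147 + 587 = 440


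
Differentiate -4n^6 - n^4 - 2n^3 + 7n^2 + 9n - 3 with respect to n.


Apply the power rule term by term:
  d/dn(-4n^6) = -24n^5
  d/dn(-n^4) = -4n^3
  d/dn(-2n^3) = -6n^2
  d/dn(7n^2) = 14n
  d/dn(9n) = 9
  d/dn(-3) = 0
p'(n) = -24n^5 - 4n^3 - 6n^2 + 14n + 9


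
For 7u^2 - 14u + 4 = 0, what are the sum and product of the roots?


For au^2+bu+c=0: sum = -b/a, product = c/a.
a=7, b=-14, c=4
Sum = -(-14)/7 = 2
Product = (4)/7 = 4/7


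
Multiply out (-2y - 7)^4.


Expand (-2y - 7)^4 by repeated multiplication:
  (-2y - 7)^2 = 4y^2 + 28y + 49
  (-2y - 7)^3 = -8y^3 - 84y^2 - 294y - 343
= 16y^4 + 224y^3 + 1176y^2 + 2744y + 2401


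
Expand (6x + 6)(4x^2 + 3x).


Distribute each term of the first polynomial:
  (6x)(4x^2 + 3x) = 24x^3 + 18x^2
  (6)(4x^2 + 3x) = 24x^2 + 18x
Sum: 24x^3 + 42x^2 + 18x


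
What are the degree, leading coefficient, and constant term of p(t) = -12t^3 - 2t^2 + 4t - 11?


Highest power of t is 3, with coefficient -12. Constant term is -11.
Degree = 3, leading coefficient = -12, constant term = -11


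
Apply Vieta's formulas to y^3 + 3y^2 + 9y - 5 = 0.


Monic cubic y^3+by^2+cy+d=0: sum=-b, pairwise sum=c, product=-d.
b=3, c=9, d=-5
r1+r2+r3 = -3
r1r2+r1r3+r2r3 = 9
r1r2r3 = 5


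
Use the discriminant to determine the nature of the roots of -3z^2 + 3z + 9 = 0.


D = b^2 - 4ac = (3)^2 - 4(-3)(9) = 9 + 108 = 117
Since D > 0: two distinct irrational roots


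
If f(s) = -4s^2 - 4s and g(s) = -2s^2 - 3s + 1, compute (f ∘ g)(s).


Substitute g(s) into f:
f(g(s)) = -4*(-2s^2 - 3s + 1)^2 + (-4)*(-2s^2 - 3s + 1)
(-2s^2 - 3s + 1)^2 = 4s^4 + 12s^3 + 5s^2 - 6s + 1
Expand and combine: -16s^4 - 48s^3 - 12s^2 + 36s - 8


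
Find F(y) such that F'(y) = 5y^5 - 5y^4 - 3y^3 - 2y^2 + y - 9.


Reverse power rule on each term:
  ∫ 5y^5 dy = (5/6)y^6
  ∫ -5y^4 dy = -y^5
  ∫ -3y^3 dy = -(3/4)y^4
  ∫ -2y^2 dy = -(2/3)y^3
  ∫ y dy = (1/2)y^2
  ∫ -9 dy = -9y
F(y) = (5/6)y^6 - y^5 - (3/4)y^4 - (2/3)y^3 + (1/2)y^2 - 9y + C


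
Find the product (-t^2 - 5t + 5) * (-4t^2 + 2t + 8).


Distribute each term of the first polynomial:
  (-t^2)(-4t^2 + 2t + 8) = 4t^4 - 2t^3 - 8t^2
  (-5t)(-4t^2 + 2t + 8) = 20t^3 - 10t^2 - 40t
  (5)(-4t^2 + 2t + 8) = -20t^2 + 10t + 40
Sum: 4t^4 + 18t^3 - 38t^2 - 30t + 40


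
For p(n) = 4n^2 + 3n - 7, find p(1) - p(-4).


p(1) = 0
p(-4) = 45
p(1) - p(-4) = 0 - 45 = -45


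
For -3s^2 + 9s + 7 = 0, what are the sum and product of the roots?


For as^2+bs+c=0: sum = -b/a, product = c/a.
a=-3, b=9, c=7
Sum = -(9)/-3 = 3
Product = (7)/-3 = -7/3


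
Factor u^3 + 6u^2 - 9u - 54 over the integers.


Try integer roots (divisors of -54). u=-6: p(-6)=0.
Divide out (u + 6): quotient is u^2 - 9.
Factor the quadratic: (u + 3)(u - 3)
Result: (u + 6)(u + 3)(u - 3)


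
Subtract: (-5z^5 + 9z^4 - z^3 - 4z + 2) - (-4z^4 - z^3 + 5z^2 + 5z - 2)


Distribute the minus sign:
  (-5z^5 + 9z^4 - z^3 - 4z + 2)
- (-4z^4 - z^3 + 5z^2 + 5z - 2)
Negate second polynomial: 4z^4 + z^3 - 5z^2 - 5z + 2
Add: -5z^5 + 13z^4 - 5z^2 - 9z + 4


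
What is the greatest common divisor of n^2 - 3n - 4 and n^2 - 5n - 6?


Factor each:
  n^2 - 3n - 4 = (n + 1)(n - 4)
  n^2 - 5n - 6 = (n + 1)(n - 6)
Common monic factor: n + 1


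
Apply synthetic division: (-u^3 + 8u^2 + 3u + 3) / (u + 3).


Synthetic division with c = -3. Coefficients: -1, 8, 3, 3
Bring down -1.
  -1 * -3 = 3; 3 + 8 = 11
  11 * -3 = -33; -33 + 3 = -30
  -30 * -3 = 90; 90 + 3 = 93
Quotient: -u^2 + 11u - 30, Remainder: 93


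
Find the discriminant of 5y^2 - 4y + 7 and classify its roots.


D = b^2 - 4ac = (-4)^2 - 4(5)(7) = 16 - 140 = -124
Since D < 0: two complex conjugate roots (no real roots)


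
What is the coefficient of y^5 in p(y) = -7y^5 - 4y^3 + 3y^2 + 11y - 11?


Read off the coefficient of y^5: -7


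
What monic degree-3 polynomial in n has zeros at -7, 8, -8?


p(n) = (n + 7)(n - 8)(n + 8)
Expand: n^3 + 7n^2 - 64n - 448


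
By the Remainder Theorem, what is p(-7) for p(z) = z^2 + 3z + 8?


By the Remainder Theorem, the remainder equals p(-7):
  1*(-7)^2 = 49
  3*(-7)^1 = -21
  constant: 8
Sum: 49 - 21 + 8 = 36


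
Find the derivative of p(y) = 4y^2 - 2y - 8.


Apply the power rule term by term:
  d/dy(4y^2) = 8y
  d/dy(-2y) = -2
  d/dy(-8) = 0
p'(y) = 8y - 2


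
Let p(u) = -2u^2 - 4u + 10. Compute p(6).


Using direct substitution:
  -2 * (6)^2 = -72
  -4 * (6)^1 = -24
  constant: 10
Sum = -72 - 24 + 10 = -86


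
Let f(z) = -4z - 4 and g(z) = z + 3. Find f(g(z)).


Substitute g(z) into f:
f(g(z)) = -4*(z + 3) + (-4)
Expand and combine: -4z - 16


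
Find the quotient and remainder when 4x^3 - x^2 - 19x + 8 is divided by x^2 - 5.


(4x^3 - x^2 - 19x + 8) / (x^2 - 5)
Step 1: 4x * (x^2 - 5) = 4x^3 - 20x; subtract.
Step 2: -1 * (x^2 - 5) = -x^2 + 5; subtract.
Quotient: 4x - 1, Remainder: x + 3


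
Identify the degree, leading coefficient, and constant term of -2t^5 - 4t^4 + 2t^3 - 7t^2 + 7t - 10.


Highest power of t is 5, with coefficient -2. Constant term is -10.
Degree = 5, leading coefficient = -2, constant term = -10


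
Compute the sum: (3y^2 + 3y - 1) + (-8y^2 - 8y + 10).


Align terms by degree and add:
  3y^2 + 3y - 1
  -8y^2 - 8y + 10
= -5y^2 - 5y + 9


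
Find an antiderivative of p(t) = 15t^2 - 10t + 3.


Reverse power rule on each term:
  ∫ 15t^2 dt = 5t^3
  ∫ -10t dt = -5t^2
  ∫ 3 dt = 3t
F(t) = 5t^3 - 5t^2 + 3t + C


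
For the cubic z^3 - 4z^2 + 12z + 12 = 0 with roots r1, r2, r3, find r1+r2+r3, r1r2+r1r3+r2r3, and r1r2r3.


Monic cubic z^3+bz^2+cz+d=0: sum=-b, pairwise sum=c, product=-d.
b=-4, c=12, d=12
r1+r2+r3 = 4
r1r2+r1r3+r2r3 = 12
r1r2r3 = -12


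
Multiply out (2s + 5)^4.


Expand (2s + 5)^4 by repeated multiplication:
  (2s + 5)^2 = 4s^2 + 20s + 25
  (2s + 5)^3 = 8s^3 + 60s^2 + 150s + 125
= 16s^4 + 160s^3 + 600s^2 + 1000s + 625


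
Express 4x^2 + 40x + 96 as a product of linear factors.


Roots satisfy r1 + r2 = -b/a = -10 and r1*r2 = c/a = 24.
So r1 = -4, r2 = -6.
4x^2 + 40x + 96 = 4(x - r1)(x - r2) = 4(x + 4)(x + 6)


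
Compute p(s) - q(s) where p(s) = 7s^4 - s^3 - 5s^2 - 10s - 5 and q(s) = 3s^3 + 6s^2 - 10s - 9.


Distribute the minus sign:
  (7s^4 - s^3 - 5s^2 - 10s - 5)
- (3s^3 + 6s^2 - 10s - 9)
Negate second polynomial: -3s^3 - 6s^2 + 10s + 9
Add: 7s^4 - 4s^3 - 11s^2 + 4


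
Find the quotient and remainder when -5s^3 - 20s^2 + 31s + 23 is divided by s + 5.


(-5s^3 - 20s^2 + 31s + 23) / (s + 5)
Step 1: -5s^2 * (s + 5) = -5s^3 - 25s^2; subtract.
Step 2: 5s * (s + 5) = 5s^2 + 25s; subtract.
Step 3: 6 * (s + 5) = 6s + 30; subtract.
Quotient: -5s^2 + 5s + 6, Remainder: -7


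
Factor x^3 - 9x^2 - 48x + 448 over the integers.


Try integer roots (divisors of 448). x=8: p(8)=0.
Divide out (x - 8): quotient is x^2 - x - 56.
Factor the quadratic: (x + 7)(x - 8)
Result: (x - 8)(x + 7)(x - 8)


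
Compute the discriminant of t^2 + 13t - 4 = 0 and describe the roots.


D = b^2 - 4ac = (13)^2 - 4(1)(-4) = 169 + 16 = 185
Since D > 0: two distinct irrational roots


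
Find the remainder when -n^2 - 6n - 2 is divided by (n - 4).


By the Remainder Theorem, the remainder equals p(4):
  -1*(4)^2 = -16
  -6*(4)^1 = -24
  constant: -2
Sum: -16 - 24 - 2 = -42


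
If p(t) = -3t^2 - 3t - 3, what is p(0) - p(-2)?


p(0) = -3
p(-2) = -9
p(0) - p(-2) = -3 + 9 = 6


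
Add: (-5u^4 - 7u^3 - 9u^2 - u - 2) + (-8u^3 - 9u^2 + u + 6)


Align terms by degree and add:
  -5u^4 - 7u^3 - 9u^2 - u - 2
  -8u^3 - 9u^2 + u + 6
= -5u^4 - 15u^3 - 18u^2 + 4


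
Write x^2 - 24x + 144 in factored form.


Roots satisfy r1 + r2 = -b/a = 24 and r1*r2 = c/a = 144.
So r1 = 12, r2 = 12.
x^2 - 24x + 144 = (x - r1)(x - r2) = (x - 12)(x - 12)


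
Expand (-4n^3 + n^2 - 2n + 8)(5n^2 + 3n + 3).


Distribute each term of the first polynomial:
  (-4n^3)(5n^2 + 3n + 3) = -20n^5 - 12n^4 - 12n^3
  (n^2)(5n^2 + 3n + 3) = 5n^4 + 3n^3 + 3n^2
  (-2n)(5n^2 + 3n + 3) = -10n^3 - 6n^2 - 6n
  (8)(5n^2 + 3n + 3) = 40n^2 + 24n + 24
Sum: -20n^5 - 7n^4 - 19n^3 + 37n^2 + 18n + 24


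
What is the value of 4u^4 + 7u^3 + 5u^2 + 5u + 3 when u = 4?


Using direct substitution:
  4 * (4)^4 = 1024
  7 * (4)^3 = 448
  5 * (4)^2 = 80
  5 * (4)^1 = 20
  constant: 3
Sum = 1024 + 448 + 80 + 20 + 3 = 1575


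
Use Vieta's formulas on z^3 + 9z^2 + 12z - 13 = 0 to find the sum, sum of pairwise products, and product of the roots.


Monic cubic z^3+bz^2+cz+d=0: sum=-b, pairwise sum=c, product=-d.
b=9, c=12, d=-13
r1+r2+r3 = -9
r1r2+r1r3+r2r3 = 12
r1r2r3 = 13


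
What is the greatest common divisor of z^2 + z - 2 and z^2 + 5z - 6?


Factor each:
  z^2 + z - 2 = (z - 1)(z + 2)
  z^2 + 5z - 6 = (z - 1)(z + 6)
Common monic factor: z - 1


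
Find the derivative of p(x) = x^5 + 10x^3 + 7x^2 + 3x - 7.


Apply the power rule term by term:
  d/dx(x^5) = 5x^4
  d/dx(10x^3) = 30x^2
  d/dx(7x^2) = 14x
  d/dx(3x) = 3
  d/dx(-7) = 0
p'(x) = 5x^4 + 30x^2 + 14x + 3


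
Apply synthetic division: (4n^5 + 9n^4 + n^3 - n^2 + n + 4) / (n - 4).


Synthetic division with c = 4. Coefficients: 4, 9, 1, -1, 1, 4
Bring down 4.
  4 * 4 = 16; 16 + 9 = 25
  25 * 4 = 100; 100 + 1 = 101
  101 * 4 = 404; 404 - 1 = 403
  403 * 4 = 1612; 1612 + 1 = 1613
  1613 * 4 = 6452; 6452 + 4 = 6456
Quotient: 4n^4 + 25n^3 + 101n^2 + 403n + 1613, Remainder: 6456


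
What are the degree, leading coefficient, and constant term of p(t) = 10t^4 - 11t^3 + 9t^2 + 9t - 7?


Highest power of t is 4, with coefficient 10. Constant term is -7.
Degree = 4, leading coefficient = 10, constant term = -7


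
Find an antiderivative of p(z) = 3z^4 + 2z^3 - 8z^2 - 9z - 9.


Reverse power rule on each term:
  ∫ 3z^4 dz = (3/5)z^5
  ∫ 2z^3 dz = (1/2)z^4
  ∫ -8z^2 dz = -(8/3)z^3
  ∫ -9z dz = -(9/2)z^2
  ∫ -9 dz = -9z
F(z) = (3/5)z^5 + (1/2)z^4 - (8/3)z^3 - (9/2)z^2 - 9z + C


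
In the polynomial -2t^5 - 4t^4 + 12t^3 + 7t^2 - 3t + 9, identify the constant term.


Read off the constant term: 9


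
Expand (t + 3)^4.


Expand (t + 3)^4 by repeated multiplication:
  (t + 3)^2 = t^2 + 6t + 9
  (t + 3)^3 = t^3 + 9t^2 + 27t + 27
= t^4 + 12t^3 + 54t^2 + 108t + 81


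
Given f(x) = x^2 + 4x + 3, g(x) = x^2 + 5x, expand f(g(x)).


Substitute g(x) into f:
f(g(x)) = 1*(x^2 + 5x)^2 + 4*(x^2 + 5x) + 3
(x^2 + 5x)^2 = x^4 + 10x^3 + 25x^2
Expand and combine: x^4 + 10x^3 + 29x^2 + 20x + 3


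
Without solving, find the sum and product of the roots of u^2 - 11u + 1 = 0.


For au^2+bu+c=0: sum = -b/a, product = c/a.
a=1, b=-11, c=1
Sum = -(-11)/1 = 11
Product = (1)/1 = 1


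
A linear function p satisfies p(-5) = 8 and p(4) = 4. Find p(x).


p(x) = mx + b. Using p(-5)=8, p(4)=4:
m = (8 - 4)/(-5 - 4) = 4/-9 = -4/9
b = 8 - m*(-5) = 8 - 20/9 = 52/9
p(x) = -(4/9)x + (52/9)


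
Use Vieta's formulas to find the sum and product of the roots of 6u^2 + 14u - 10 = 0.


For au^2+bu+c=0: sum = -b/a, product = c/a.
a=6, b=14, c=-10
Sum = -(14)/6 = -7/3
Product = (-10)/6 = -5/3


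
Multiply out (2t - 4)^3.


Expand (2t - 4)^3 by repeated multiplication:
  (2t - 4)^2 = 4t^2 - 16t + 16
= 8t^3 - 48t^2 + 96t - 64


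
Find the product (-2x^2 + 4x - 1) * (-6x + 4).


Distribute each term of the first polynomial:
  (-2x^2)(-6x + 4) = 12x^3 - 8x^2
  (4x)(-6x + 4) = -24x^2 + 16x
  (-1)(-6x + 4) = 6x - 4
Sum: 12x^3 - 32x^2 + 22x - 4


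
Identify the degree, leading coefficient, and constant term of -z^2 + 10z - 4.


Highest power of z is 2, with coefficient -1. Constant term is -4.
Degree = 2, leading coefficient = -1, constant term = -4


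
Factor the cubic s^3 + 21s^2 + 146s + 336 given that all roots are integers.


Try integer roots (divisors of 336). s=-8: p(-8)=0.
Divide out (s + 8): quotient is s^2 + 13s + 42.
Factor the quadratic: (s + 6)(s + 7)
Result: (s + 8)(s + 6)(s + 7)


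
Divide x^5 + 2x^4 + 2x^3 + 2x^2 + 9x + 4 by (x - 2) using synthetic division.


Synthetic division with c = 2. Coefficients: 1, 2, 2, 2, 9, 4
Bring down 1.
  1 * 2 = 2; 2 + 2 = 4
  4 * 2 = 8; 8 + 2 = 10
  10 * 2 = 20; 20 + 2 = 22
  22 * 2 = 44; 44 + 9 = 53
  53 * 2 = 106; 106 + 4 = 110
Quotient: x^4 + 4x^3 + 10x^2 + 22x + 53, Remainder: 110


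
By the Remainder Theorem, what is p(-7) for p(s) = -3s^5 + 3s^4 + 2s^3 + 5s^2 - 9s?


By the Remainder Theorem, the remainder equals p(-7):
  -3*(-7)^5 = 50421
  3*(-7)^4 = 7203
  2*(-7)^3 = -686
  5*(-7)^2 = 245
  -9*(-7)^1 = 63
  constant: 0
Sum: 50421 + 7203 - 686 + 245 + 63 + 0 = 57246


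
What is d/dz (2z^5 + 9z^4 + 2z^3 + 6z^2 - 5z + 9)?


Apply the power rule term by term:
  d/dz(2z^5) = 10z^4
  d/dz(9z^4) = 36z^3
  d/dz(2z^3) = 6z^2
  d/dz(6z^2) = 12z
  d/dz(-5z) = -5
  d/dz(9) = 0
p'(z) = 10z^4 + 36z^3 + 6z^2 + 12z - 5


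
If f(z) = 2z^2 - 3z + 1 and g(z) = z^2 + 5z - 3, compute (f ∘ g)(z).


Substitute g(z) into f:
f(g(z)) = 2*(z^2 + 5z - 3)^2 + (-3)*(z^2 + 5z - 3) + 1
(z^2 + 5z - 3)^2 = z^4 + 10z^3 + 19z^2 - 30z + 9
Expand and combine: 2z^4 + 20z^3 + 35z^2 - 75z + 28


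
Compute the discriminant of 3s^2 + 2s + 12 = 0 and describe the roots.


D = b^2 - 4ac = (2)^2 - 4(3)(12) = 4 - 144 = -140
Since D < 0: two complex conjugate roots (no real roots)
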